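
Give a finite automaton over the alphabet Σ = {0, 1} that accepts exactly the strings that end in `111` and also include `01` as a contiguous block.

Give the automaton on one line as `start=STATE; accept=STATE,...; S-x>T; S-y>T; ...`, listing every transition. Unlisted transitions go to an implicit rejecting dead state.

Run two small machines in parallel and take their product. The first has 4 states tracking how much of the suffix `111` has currently been matched; the second has 3 states tracking whether and how much of `01` has been seen. A product state is a pair (one from each), accepting exactly when both do. Minimizing collapses redundant product states.
        0   1  
>  q0   q1  q0 
   q1   q1  q2 
   q2   q1  q3 
   q3   q1  q4 
 * q4   q1  q4 
(> = start, * = accepting)

start=q0; accept=q4; q0-0>q1; q0-1>q0; q1-0>q1; q1-1>q2; q2-0>q1; q2-1>q3; q3-0>q1; q3-1>q4; q4-0>q1; q4-1>q4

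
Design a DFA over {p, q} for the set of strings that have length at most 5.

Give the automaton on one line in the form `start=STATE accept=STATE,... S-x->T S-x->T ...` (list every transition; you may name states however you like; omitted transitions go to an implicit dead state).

We only need to distinguish lengths 0, 1, …, 5, and '>5'. Chain A → B → C → D → E → F → G on every symbol, with G looping. Accepting states: {A, B, C, D, E, F}.
7 states suffice.
       p  q 
>* A   B  B 
 * B   C  C 
 * C   D  D 
 * D   E  E 
 * E   F  F 
 * F   G  G 
   G   G  G 
(> = start, * = accepting)

start=A accept=A,B,C,D,E,F A-p->B A-q->B B-p->C B-q->C C-p->D C-q->D D-p->E D-q->E E-p->F E-q->F F-p->G F-q->G G-p->G G-q->G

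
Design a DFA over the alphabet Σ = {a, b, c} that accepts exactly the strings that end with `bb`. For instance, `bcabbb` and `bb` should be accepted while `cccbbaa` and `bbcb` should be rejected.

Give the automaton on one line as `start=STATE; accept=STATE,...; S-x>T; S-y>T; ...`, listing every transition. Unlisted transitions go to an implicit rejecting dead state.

Remember how much of `bb` the current input suffix matches. State s0 means no match yet; s1 means the last symbol is `b`; s2 means the last 2 symbols are `bb`. Only s2 accepts. On a mismatch, fall back to the longest proper suffix that is still a prefix of `bb`.
With 3 states:
        a   b   c  
>  s0   s0  s1  s0 
   s1   s0  s2  s0 
 * s2   s0  s2  s0 
(> = start, * = accepting)

start=s0; accept=s2; s0-a>s0; s0-b>s1; s0-c>s0; s1-a>s0; s1-b>s2; s1-c>s0; s2-a>s0; s2-b>s2; s2-c>s0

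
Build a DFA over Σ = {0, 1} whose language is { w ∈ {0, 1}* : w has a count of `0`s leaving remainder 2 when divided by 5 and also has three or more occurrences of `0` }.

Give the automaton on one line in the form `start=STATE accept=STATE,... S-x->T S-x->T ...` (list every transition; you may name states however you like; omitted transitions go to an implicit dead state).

start=q0 accept=q7 q0-0->q1 q0-1->q0 q1-0->q2 q1-1->q1 q2-0->q3 q2-1->q2 q3-0->q4 q3-1->q3 q4-0->q5 q4-1->q4 q5-0->q6 q5-1->q5 q6-0->q7 q6-1->q6 q7-0->q8 q7-1->q7 q8-0->q4 q8-1->q8

Build one automaton per condition and run them in lockstep. One (5 states) tracks the count of `0`s modulo 5; the other (5 states) tracks the count of `0`s, saturating at 4. Each combined state is a pair, one component from each; accept when both components accept.
A 9-state machine:
        0   1  
>  q0   q1  q0 
   q1   q2  q1 
   q2   q3  q2 
   q3   q4  q3 
   q4   q5  q4 
   q5   q6  q5 
   q6   q7  q6 
 * q7   q8  q7 
   q8   q4  q8 
(> = start, * = accepting)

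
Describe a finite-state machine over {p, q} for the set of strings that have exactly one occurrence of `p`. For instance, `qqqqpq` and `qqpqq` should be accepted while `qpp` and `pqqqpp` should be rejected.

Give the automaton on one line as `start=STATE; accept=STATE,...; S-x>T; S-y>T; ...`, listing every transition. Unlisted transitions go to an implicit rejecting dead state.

Only the number of `p`s matters, and only up to 2. Make a chain s0 → s1 → s2 advanced by each `p` (with s2 absorbing); every other symbol self-loops. The accepting set is {s1}.
        p   q  
>  s0   s1  s0 
 * s1   s2  s1 
   s2   s2  s2 
(> = start, * = accepting)

start=s0; accept=s1; s0-p>s1; s0-q>s0; s1-p>s2; s1-q>s1; s2-p>s2; s2-q>s2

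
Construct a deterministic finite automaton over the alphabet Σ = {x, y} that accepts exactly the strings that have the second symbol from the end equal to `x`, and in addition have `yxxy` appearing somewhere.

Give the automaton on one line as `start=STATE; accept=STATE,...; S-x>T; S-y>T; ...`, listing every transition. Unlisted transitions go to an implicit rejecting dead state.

Run two small machines in parallel and take their product. One (7 states) tracks the last 2 symbols read; the other (5 states) tracks whether and how much of `yxxy` has been seen. Each combined state is a pair, one component from each; accept when both components accept. Minimizing collapses redundant product states.
With 8 states:
        x   y  
>  q0   q0  q1 
   q1   q2  q1 
   q2   q3  q1 
   q3   q0  q4 
 * q4   q5  q6 
   q5   q7  q4 
   q6   q5  q6 
 * q7   q7  q4 
(> = start, * = accepting)

start=q0; accept=q4,q7; q0-x>q0; q0-y>q1; q1-x>q2; q1-y>q1; q2-x>q3; q2-y>q1; q3-x>q0; q3-y>q4; q4-x>q5; q4-y>q6; q5-x>q7; q5-y>q4; q6-x>q5; q6-y>q6; q7-x>q7; q7-y>q4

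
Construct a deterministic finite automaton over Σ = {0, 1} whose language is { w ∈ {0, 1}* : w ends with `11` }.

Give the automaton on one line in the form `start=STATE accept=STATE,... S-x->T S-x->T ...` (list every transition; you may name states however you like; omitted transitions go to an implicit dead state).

start=s0 accept=s2 s0-0->s0 s0-1->s1 s1-0->s0 s1-1->s2 s2-0->s0 s2-1->s2

Remember how much of `11` the current input suffix matches. State s0 means no match yet; s1 means the last symbol is `1`; s2 means the last 2 symbols are `11`. Only s2 accepts. On a mismatch, fall back to the longest proper suffix that is still a prefix of `11`.
A 3-state machine:
        0   1  
>  s0   s0  s1 
   s1   s0  s2 
 * s2   s0  s2 
(> = start, * = accepting)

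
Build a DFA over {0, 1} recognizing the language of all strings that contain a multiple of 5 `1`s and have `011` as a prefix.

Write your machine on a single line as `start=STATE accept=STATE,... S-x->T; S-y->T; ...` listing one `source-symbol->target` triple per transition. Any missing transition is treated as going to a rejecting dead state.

Build one automaton per condition and run them in lockstep. The first has 5 states tracking the count of `1`s modulo 5; the second has 5 states tracking whether the input so far still matches the prefix `011`. A product state is a pair (one from each), accepting exactly when both do.
With 13 states:
          0    1  
>  S0     S1   S2 
   S1     S3   S4 
   S2     S2   S5 
   S3     S3   S2 
   S4     S2   S6 
   S5     S5   S7 
   S6     S6   S8 
   S7     S7   S9 
   S8     S8  S10 
   S9     S9   S3 
   S10   S10  S11 
 * S11   S11  S12 
   S12   S12   S6 
(> = start, * = accepting)

start=S0; accept=S11; S0-0->S1; S0-1->S2; S1-0->S3; S1-1->S4; S2-0->S2; S2-1->S5; S3-0->S3; S3-1->S2; S4-0->S2; S4-1->S6; S5-0->S5; S5-1->S7; S6-0->S6; S6-1->S8; S7-0->S7; S7-1->S9; S8-0->S8; S8-1->S10; S9-0->S9; S9-1->S3; S10-0->S10; S10-1->S11; S11-0->S11; S11-1->S12; S12-0->S12; S12-1->S6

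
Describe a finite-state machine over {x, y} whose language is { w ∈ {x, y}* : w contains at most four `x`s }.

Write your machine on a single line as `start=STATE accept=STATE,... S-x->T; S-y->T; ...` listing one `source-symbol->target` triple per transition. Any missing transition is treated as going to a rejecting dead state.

start=S0; accept=S0,S1,S2,S3,S4; S0-x->S1; S0-y->S0; S1-x->S2; S1-y->S1; S2-x->S3; S2-y->S2; S3-x->S4; S3-y->S3; S4-x->S5; S4-y->S4; S5-x->S5; S5-y->S5

Count `x`s, saturating at 5: states S0 through S4 mean 0 through 4 `x`s seen; S5 means more than 4. Each `x` increments (capped at S5); other symbols loop. Accept from {S0, S1, S2, S3, S4}.
6 states suffice.
        x   y  
>* S0   S1  S0 
 * S1   S2  S1 
 * S2   S3  S2 
 * S3   S4  S3 
 * S4   S5  S4 
   S5   S5  S5 
(> = start, * = accepting)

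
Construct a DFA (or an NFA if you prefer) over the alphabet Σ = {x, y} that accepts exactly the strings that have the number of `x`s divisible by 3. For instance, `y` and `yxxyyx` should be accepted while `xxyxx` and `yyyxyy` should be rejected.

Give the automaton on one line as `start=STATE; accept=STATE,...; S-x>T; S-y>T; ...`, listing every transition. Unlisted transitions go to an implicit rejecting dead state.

The only thing that matters is how many `x`s have appeared, reduced mod 3. Use one state per residue: s0 for 0, …, s2 for 2. Reading `x` moves to the next residue; anything else stays put. s0 is accepting.
3 states suffice.
        x   y  
>* s0   s1  s0 
   s1   s2  s1 
   s2   s0  s2 
(> = start, * = accepting)

start=s0; accept=s0; s0-x>s1; s0-y>s0; s1-x>s2; s1-y>s1; s2-x>s0; s2-y>s2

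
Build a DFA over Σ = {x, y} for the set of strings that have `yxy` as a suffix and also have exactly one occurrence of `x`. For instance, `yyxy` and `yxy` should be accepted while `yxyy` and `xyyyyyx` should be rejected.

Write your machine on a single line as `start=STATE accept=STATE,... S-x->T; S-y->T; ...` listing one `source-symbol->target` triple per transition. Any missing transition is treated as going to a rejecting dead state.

start=q0; accept=q4; q0-x->q1; q0-y->q2; q1-x->q1; q1-y->q1; q2-x->q3; q2-y->q2; q3-x->q1; q3-y->q4; q4-x->q1; q4-y->q1

Build one automaton per condition and run them in lockstep. One (4 states) tracks how much of the suffix `yxy` has currently been matched; the other (3 states) tracks the count of `x`s, saturating at 2. Each combined state is a pair, one component from each; accept when both components accept. After merging equivalent states the machine shrinks.
A 5-state machine:
        x   y  
>  q0   q1  q2 
   q1   q1  q1 
   q2   q3  q2 
   q3   q1  q4 
 * q4   q1  q1 
(> = start, * = accepting)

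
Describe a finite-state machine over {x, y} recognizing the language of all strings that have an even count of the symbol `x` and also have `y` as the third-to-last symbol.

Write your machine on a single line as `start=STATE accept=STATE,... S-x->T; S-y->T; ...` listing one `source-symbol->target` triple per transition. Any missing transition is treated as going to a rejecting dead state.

Build one automaton per condition and run them in lockstep. One (2 states) tracks the count of `x`s modulo 2; the other (15 states) tracks the last 3 symbols read. Each combined state is a pair, one component from each; accept when both components accept. Minimizing collapses redundant product states.
          x    y  
>  q0     q1   q2 
   q1     q0   q3 
   q2     q4   q5 
   q3     q6   q7 
   q4     q8   q3 
   q5     q4   q9 
   q6     q1  q10 
   q7    q11   q7 
 * q8     q1   q2 
 * q9     q4   q9 
 * q10    q4   q5 
 * q11    q1  q10 
(> = start, * = accepting)

start=q0; accept=q8,q9,q10,q11; q0-x->q1; q0-y->q2; q1-x->q0; q1-y->q3; q2-x->q4; q2-y->q5; q3-x->q6; q3-y->q7; q4-x->q8; q4-y->q3; q5-x->q4; q5-y->q9; q6-x->q1; q6-y->q10; q7-x->q11; q7-y->q7; q8-x->q1; q8-y->q2; q9-x->q4; q9-y->q9; q10-x->q4; q10-y->q5; q11-x->q1; q11-y->q10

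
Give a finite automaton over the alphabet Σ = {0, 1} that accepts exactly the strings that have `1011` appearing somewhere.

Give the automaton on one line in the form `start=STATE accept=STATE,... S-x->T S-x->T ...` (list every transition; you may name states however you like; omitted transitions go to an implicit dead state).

Track how much of `1011` has been matched so far: state q0 is no progress, q4 is the absorbing accept state reached once `1011` has occurred. Intermediate states record partial matches; on a mismatch, fall back to the longest reusable overlap.
With 5 states:
        0   1  
>  q0   q0  q1 
   q1   q2  q1 
   q2   q0  q3 
   q3   q2  q4 
 * q4   q4  q4 
(> = start, * = accepting)

start=q0 accept=q4 q0-0->q0 q0-1->q1 q1-0->q2 q1-1->q1 q2-0->q0 q2-1->q3 q3-0->q2 q3-1->q4 q4-0->q4 q4-1->q4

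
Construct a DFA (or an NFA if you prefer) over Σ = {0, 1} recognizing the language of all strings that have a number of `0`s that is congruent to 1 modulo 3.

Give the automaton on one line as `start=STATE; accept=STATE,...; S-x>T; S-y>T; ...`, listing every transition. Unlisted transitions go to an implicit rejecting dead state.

start=S0; accept=S1; S0-0>S1; S0-1>S0; S1-0>S2; S1-1>S1; S2-0>S0; S2-1>S2

Keep the running count of `0`s modulo 3: each `0` advances along the cycle S0 → S1 → S2 → S0 while other symbols loop. Accept at S1.
        0   1  
>  S0   S1  S0 
 * S1   S2  S1 
   S2   S0  S2 
(> = start, * = accepting)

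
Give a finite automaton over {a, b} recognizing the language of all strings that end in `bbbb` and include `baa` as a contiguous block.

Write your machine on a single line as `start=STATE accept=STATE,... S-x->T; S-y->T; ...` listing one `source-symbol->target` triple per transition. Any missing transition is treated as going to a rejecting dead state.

start=S0; accept=S7; S0-a->S0; S0-b->S1; S1-a->S2; S1-b->S1; S2-a->S3; S2-b->S1; S3-a->S3; S3-b->S4; S4-a->S3; S4-b->S5; S5-a->S3; S5-b->S6; S6-a->S3; S6-b->S7; S7-a->S3; S7-b->S7

Handle the two conditions separately and then intersect. One (5 states) tracks how much of the suffix `bbbb` has currently been matched; the other (4 states) tracks whether and how much of `baa` has been seen. Each combined state is a pair, one component from each; accept when both components accept. After merging equivalent states the machine shrinks.
        a   b  
>  S0   S0  S1 
   S1   S2  S1 
   S2   S3  S1 
   S3   S3  S4 
   S4   S3  S5 
   S5   S3  S6 
   S6   S3  S7 
 * S7   S3  S7 
(> = start, * = accepting)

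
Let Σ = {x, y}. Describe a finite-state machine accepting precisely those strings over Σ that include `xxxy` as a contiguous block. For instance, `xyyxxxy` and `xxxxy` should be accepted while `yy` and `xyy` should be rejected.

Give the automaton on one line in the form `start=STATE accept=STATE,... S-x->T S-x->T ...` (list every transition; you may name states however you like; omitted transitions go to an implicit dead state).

Track how much of `xxxy` has been matched so far: state q0 is no progress, q4 is the absorbing accept state reached once `xxxy` has occurred. Intermediate states record partial matches; on a mismatch, fall back to the longest reusable overlap.
5 states suffice.
        x   y  
>  q0   q1  q0 
   q1   q2  q0 
   q2   q3  q0 
   q3   q3  q4 
 * q4   q4  q4 
(> = start, * = accepting)

start=q0 accept=q4 q0-x->q1 q0-y->q0 q1-x->q2 q1-y->q0 q2-x->q3 q2-y->q0 q3-x->q3 q3-y->q4 q4-x->q4 q4-y->q4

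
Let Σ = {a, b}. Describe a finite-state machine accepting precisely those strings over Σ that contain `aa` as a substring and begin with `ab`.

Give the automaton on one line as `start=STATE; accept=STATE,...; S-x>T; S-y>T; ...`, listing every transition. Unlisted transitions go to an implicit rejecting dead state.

start=s0; accept=s7; s0-a>s1; s0-b>s2; s1-a>s3; s1-b>s4; s2-a>s5; s2-b>s2; s3-a>s3; s3-b>s3; s4-a>s6; s4-b>s4; s5-a>s3; s5-b>s2; s6-a>s7; s6-b>s4; s7-a>s7; s7-b>s7

Build one automaton per condition and run them in lockstep. The first has 3 states tracking whether and how much of `aa` has been seen; the second has 4 states tracking whether the input so far still matches the prefix `ab`. A product state is a pair (one from each), accepting exactly when both do.
With 8 states:
        a   b  
>  s0   s1  s2 
   s1   s3  s4 
   s2   s5  s2 
   s3   s3  s3 
   s4   s6  s4 
   s5   s3  s2 
   s6   s7  s4 
 * s7   s7  s7 
(> = start, * = accepting)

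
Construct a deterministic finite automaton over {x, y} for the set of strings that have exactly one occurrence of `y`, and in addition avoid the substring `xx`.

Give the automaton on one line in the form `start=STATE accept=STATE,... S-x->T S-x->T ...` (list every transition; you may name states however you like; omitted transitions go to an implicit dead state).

start=q0 accept=q2,q4 q0-x->q1 q0-y->q2 q1-x->q3 q1-y->q2 q2-x->q4 q2-y->q3 q3-x->q3 q3-y->q3 q4-x->q3 q4-y->q3

Build one automaton per condition and run them in lockstep. The first has 3 states tracking the count of `y`s, saturating at 2; the second has 3 states tracking partial matches of the forbidden pattern `xx`. A product state is a pair (one from each), accepting exactly when both do. Minimizing collapses redundant product states.
A 5-state machine:
        x   y  
>  q0   q1  q2 
   q1   q3  q2 
 * q2   q4  q3 
   q3   q3  q3 
 * q4   q3  q3 
(> = start, * = accepting)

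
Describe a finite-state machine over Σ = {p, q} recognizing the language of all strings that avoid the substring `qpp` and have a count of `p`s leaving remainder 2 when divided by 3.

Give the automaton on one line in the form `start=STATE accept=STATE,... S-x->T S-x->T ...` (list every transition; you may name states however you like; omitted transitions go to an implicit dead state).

start=s0 accept=s3,s6,s7 s0-p->s1 s0-q->s2 s1-p->s3 s1-q->s4 s2-p->s5 s2-q->s2 s3-p->s0 s3-q->s6 s4-p->s7 s4-q->s4 s5-p->s8 s5-q->s4 s6-p->s9 s6-q->s6 s7-p->s8 s7-q->s6 s8-p->s8 s8-q->s8 s9-p->s8 s9-q->s2

Run two small machines in parallel and take their product. One (4 states) tracks partial matches of the forbidden pattern `qpp`; the other (3 states) tracks the count of `p`s modulo 3. Each combined state is a pair, one component from each; accept when both components accept. After merging equivalent states the machine shrinks.
10 states suffice.
        p   q  
>  s0   s1  s2 
   s1   s3  s4 
   s2   s5  s2 
 * s3   s0  s6 
   s4   s7  s4 
   s5   s8  s4 
 * s6   s9  s6 
 * s7   s8  s6 
   s8   s8  s8 
   s9   s8  s2 
(> = start, * = accepting)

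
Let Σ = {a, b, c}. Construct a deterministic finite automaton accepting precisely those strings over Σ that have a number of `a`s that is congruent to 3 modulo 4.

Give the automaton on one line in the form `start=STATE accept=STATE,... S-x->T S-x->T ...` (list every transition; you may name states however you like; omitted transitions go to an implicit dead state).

Keep the running count of `a`s modulo 4: each `a` advances along the cycle q0 → q1 → q2 → q3 → q0 while other symbols loop. Accept at q3.
4 states suffice.
        a   b   c  
>  q0   q1  q0  q0 
   q1   q2  q1  q1 
   q2   q3  q2  q2 
 * q3   q0  q3  q3 
(> = start, * = accepting)

start=q0 accept=q3 q0-a->q1 q0-b->q0 q0-c->q0 q1-a->q2 q1-b->q1 q1-c->q1 q2-a->q3 q2-b->q2 q2-c->q2 q3-a->q0 q3-b->q3 q3-c->q3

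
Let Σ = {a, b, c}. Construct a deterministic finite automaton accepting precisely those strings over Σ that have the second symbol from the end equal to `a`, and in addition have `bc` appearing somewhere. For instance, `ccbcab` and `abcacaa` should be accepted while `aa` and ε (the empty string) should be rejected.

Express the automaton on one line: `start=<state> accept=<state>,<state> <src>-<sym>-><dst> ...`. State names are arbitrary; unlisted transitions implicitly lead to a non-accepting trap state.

Handle the two conditions separately and then intersect. The first has 13 states tracking the last 2 symbols read; the second has 3 states tracking whether and how much of `bc` has been seen. A product state is a pair (one from each), accepting exactly when both do. Minimizing collapses redundant product states.
With 6 states:
        a   b   c  
>  S0   S0  S1  S0 
   S1   S0  S1  S2 
   S2   S3  S2  S2 
   S3   S4  S5  S5 
 * S4   S4  S5  S5 
 * S5   S3  S2  S2 
(> = start, * = accepting)

start=S0 accept=S4,S5 S0-a->S0 S0-b->S1 S0-c->S0 S1-a->S0 S1-b->S1 S1-c->S2 S2-a->S3 S2-b->S2 S2-c->S2 S3-a->S4 S3-b->S5 S3-c->S5 S4-a->S4 S4-b->S5 S4-c->S5 S5-a->S3 S5-b->S2 S5-c->S2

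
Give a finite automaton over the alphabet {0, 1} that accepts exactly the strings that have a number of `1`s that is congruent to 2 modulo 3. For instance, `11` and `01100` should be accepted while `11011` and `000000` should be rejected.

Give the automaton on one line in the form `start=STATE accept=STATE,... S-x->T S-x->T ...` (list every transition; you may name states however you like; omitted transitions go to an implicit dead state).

The only thing that matters is how many `1`s have appeared, reduced mod 3. Use one state per residue: S0 for 0, …, S2 for 2. Reading `1` moves to the next residue; anything else stays put. S2 is accepting.
A 3-state machine:
        0   1  
>  S0   S0  S1 
   S1   S1  S2 
 * S2   S2  S0 
(> = start, * = accepting)

start=S0 accept=S2 S0-0->S0 S0-1->S1 S1-0->S1 S1-1->S2 S2-0->S2 S2-1->S0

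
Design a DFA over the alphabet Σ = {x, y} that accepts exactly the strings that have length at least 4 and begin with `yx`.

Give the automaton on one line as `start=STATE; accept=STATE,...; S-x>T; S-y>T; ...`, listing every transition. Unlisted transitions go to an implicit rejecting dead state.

Build one automaton per condition and run them in lockstep. The first has 6 states tracking the input length, saturating at 5; the second has 4 states tracking whether the input so far still matches the prefix `yx`. A product state is a pair (one from each), accepting exactly when both do.
With 11 states:
       x  y 
>  A   B  C 
   B   D  D 
   C   E  D 
   D   F  F 
   E   G  G 
   F   H  H 
   G   I  I 
   H   J  J 
 * I   K  K 
   J   J  J 
 * K   K  K 
(> = start, * = accepting)

start=A; accept=I,K; A-x>B; A-y>C; B-x>D; B-y>D; C-x>E; C-y>D; D-x>F; D-y>F; E-x>G; E-y>G; F-x>H; F-y>H; G-x>I; G-y>I; H-x>J; H-y>J; I-x>K; I-y>K; J-x>J; J-y>J; K-x>K; K-y>K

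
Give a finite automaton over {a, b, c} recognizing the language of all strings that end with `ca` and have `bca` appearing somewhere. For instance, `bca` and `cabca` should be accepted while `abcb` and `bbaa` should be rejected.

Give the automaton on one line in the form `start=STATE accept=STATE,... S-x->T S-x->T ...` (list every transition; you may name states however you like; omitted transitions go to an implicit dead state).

start=S0 accept=S5 S0-a->S0 S0-b->S1 S0-c->S2 S1-a->S0 S1-b->S1 S1-c->S3 S2-a->S4 S2-b->S1 S2-c->S2 S3-a->S5 S3-b->S1 S3-c->S2 S4-a->S0 S4-b->S1 S4-c->S2 S5-a->S6 S5-b->S6 S5-c->S7 S6-a->S6 S6-b->S6 S6-c->S7 S7-a->S5 S7-b->S6 S7-c->S7

Build one automaton per condition and run them in lockstep. The first has 3 states tracking how much of the suffix `ca` has currently been matched; the second has 4 states tracking whether and how much of `bca` has been seen. A product state is a pair (one from each), accepting exactly when both do.
8 states suffice.
        a   b   c  
>  S0   S0  S1  S2 
   S1   S0  S1  S3 
   S2   S4  S1  S2 
   S3   S5  S1  S2 
   S4   S0  S1  S2 
 * S5   S6  S6  S7 
   S6   S6  S6  S7 
   S7   S5  S6  S7 
(> = start, * = accepting)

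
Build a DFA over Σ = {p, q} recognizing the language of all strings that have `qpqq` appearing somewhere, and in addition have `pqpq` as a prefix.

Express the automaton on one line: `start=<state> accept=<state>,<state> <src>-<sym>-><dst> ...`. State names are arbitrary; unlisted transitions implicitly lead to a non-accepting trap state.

Run two small machines in parallel and take their product. The first has 5 states tracking whether and how much of `qpqq` has been seen; the second has 6 states tracking whether the input so far still matches the prefix `pqpq`. A product state is a pair (one from each), accepting exactly when both do.
14 states suffice.
          p    q  
>  S0     S1   S2 
   S1     S3   S4 
   S2     S5   S2 
   S3     S3   S2 
   S4     S6   S2 
   S5     S3   S7 
   S6     S3   S8 
   S7     S5   S9 
   S8    S10  S11 
   S9     S9   S9 
   S10   S12   S8 
 * S11   S11  S11 
   S12   S12  S13 
   S13   S10  S13 
(> = start, * = accepting)

start=S0 accept=S11 S0-p->S1 S0-q->S2 S1-p->S3 S1-q->S4 S2-p->S5 S2-q->S2 S3-p->S3 S3-q->S2 S4-p->S6 S4-q->S2 S5-p->S3 S5-q->S7 S6-p->S3 S6-q->S8 S7-p->S5 S7-q->S9 S8-p->S10 S8-q->S11 S9-p->S9 S9-q->S9 S10-p->S12 S10-q->S8 S11-p->S11 S11-q->S11 S12-p->S12 S12-q->S13 S13-p->S10 S13-q->S13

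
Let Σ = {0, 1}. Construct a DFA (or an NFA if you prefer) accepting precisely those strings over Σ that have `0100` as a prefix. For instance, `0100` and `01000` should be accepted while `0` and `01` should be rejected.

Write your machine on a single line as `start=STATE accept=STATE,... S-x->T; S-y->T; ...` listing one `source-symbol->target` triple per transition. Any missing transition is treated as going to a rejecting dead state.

Check the first 4 symbols one by one: A through D record how many have matched `0100` so far; any wrong symbol goes to the dead state F. After all 4 match we enter the accepting sink E.
A 6-state machine:
       0  1 
>  A   B  F 
   B   F  C 
   C   D  F 
   D   E  F 
 * E   E  E 
   F   F  F 
(> = start, * = accepting)

start=A; accept=E; A-0->B; A-1->F; B-0->F; B-1->C; C-0->D; C-1->F; D-0->E; D-1->F; E-0->E; E-1->E; F-0->F; F-1->F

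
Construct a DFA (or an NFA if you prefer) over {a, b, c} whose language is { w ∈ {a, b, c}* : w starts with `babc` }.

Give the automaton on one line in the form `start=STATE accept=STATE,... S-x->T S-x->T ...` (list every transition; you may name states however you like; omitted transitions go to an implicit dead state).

Check the first 4 symbols one by one: S0 through S3 record how many have matched `babc` so far; any wrong symbol goes to the dead state S5. After all 4 match we enter the accepting sink S4.
        a   b   c  
>  S0   S5  S1  S5 
   S1   S2  S5  S5 
   S2   S5  S3  S5 
   S3   S5  S5  S4 
 * S4   S4  S4  S4 
   S5   S5  S5  S5 
(> = start, * = accepting)

start=S0 accept=S4 S0-a->S5 S0-b->S1 S0-c->S5 S1-a->S2 S1-b->S5 S1-c->S5 S2-a->S5 S2-b->S3 S2-c->S5 S3-a->S5 S3-b->S5 S3-c->S4 S4-a->S4 S4-b->S4 S4-c->S4 S5-a->S5 S5-b->S5 S5-c->S5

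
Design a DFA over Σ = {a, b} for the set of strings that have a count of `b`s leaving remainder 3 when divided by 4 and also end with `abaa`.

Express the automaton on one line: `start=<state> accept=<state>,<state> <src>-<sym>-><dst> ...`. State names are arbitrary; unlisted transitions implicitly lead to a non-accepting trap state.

start=q0 accept=q7 q0-a->q0 q0-b->q1 q1-a->q1 q1-b->q2 q2-a->q3 q2-b->q4 q3-a->q3 q3-b->q5 q4-a->q4 q4-b->q0 q5-a->q6 q5-b->q0 q6-a->q7 q6-b->q0 q7-a->q4 q7-b->q0

Handle the two conditions separately and then intersect. One (4 states) tracks the count of `b`s modulo 4; the other (5 states) tracks how much of the suffix `abaa` has currently been matched. Each combined state is a pair, one component from each; accept when both components accept. Minimizing collapses redundant product states.
With 8 states:
        a   b  
>  q0   q0  q1 
   q1   q1  q2 
   q2   q3  q4 
   q3   q3  q5 
   q4   q4  q0 
   q5   q6  q0 
   q6   q7  q0 
 * q7   q4  q0 
(> = start, * = accepting)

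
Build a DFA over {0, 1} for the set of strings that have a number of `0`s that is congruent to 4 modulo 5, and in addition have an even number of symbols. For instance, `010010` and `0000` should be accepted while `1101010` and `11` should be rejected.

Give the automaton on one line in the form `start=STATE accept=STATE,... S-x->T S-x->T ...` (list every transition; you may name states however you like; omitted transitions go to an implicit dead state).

Run two small machines in parallel and take their product. The first has 5 states tracking the count of `0`s modulo 5; the second has 2 states tracking the input length modulo 2. A product state is a pair (one from each), accepting exactly when both do.
A 10-state machine:
        0   1  
>  S0   S1  S2 
   S1   S3  S4 
   S2   S4  S0 
   S3   S5  S6 
   S4   S6  S1 
   S5   S7  S8 
   S6   S8  S3 
 * S7   S2  S9 
   S8   S9  S5 
   S9   S0  S7 
(> = start, * = accepting)

start=S0 accept=S7 S0-0->S1 S0-1->S2 S1-0->S3 S1-1->S4 S2-0->S4 S2-1->S0 S3-0->S5 S3-1->S6 S4-0->S6 S4-1->S1 S5-0->S7 S5-1->S8 S6-0->S8 S6-1->S3 S7-0->S2 S7-1->S9 S8-0->S9 S8-1->S5 S9-0->S0 S9-1->S7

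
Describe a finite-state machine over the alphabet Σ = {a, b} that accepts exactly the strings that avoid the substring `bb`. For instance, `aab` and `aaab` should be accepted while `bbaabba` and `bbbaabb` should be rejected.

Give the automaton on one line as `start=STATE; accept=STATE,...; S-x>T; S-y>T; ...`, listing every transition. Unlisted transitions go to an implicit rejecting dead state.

start=q0; accept=q0,q1; q0-a>q0; q0-b>q1; q1-a>q0; q1-b>q2; q2-a>q2; q2-b>q2

This is the complement of 'contains `bb`'. Use the same substring-matching states — q0 through q2 holding how much of `bb` has just been matched — but flip the accepting set: everything except the trap q2 accepts.
3 states suffice.
        a   b  
>* q0   q0  q1 
 * q1   q0  q2 
   q2   q2  q2 
(> = start, * = accepting)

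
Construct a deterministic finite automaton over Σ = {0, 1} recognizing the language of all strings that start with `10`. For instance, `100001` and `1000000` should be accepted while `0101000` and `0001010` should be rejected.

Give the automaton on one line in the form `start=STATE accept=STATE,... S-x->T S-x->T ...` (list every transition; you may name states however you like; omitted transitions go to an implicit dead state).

start=S0 accept=S2 S0-0->S3 S0-1->S1 S1-0->S2 S1-1->S3 S2-0->S2 S2-1->S2 S3-0->S3 S3-1->S3

Walk along `10` while the input agrees: from S0 take `1` to S1, and so on. Any deviation drops to the rejecting sink S3. Once S2 is reached the prefix is confirmed and every continuation is accepted.
A 4-state machine:
        0   1  
>  S0   S3  S1 
   S1   S2  S3 
 * S2   S2  S2 
   S3   S3  S3 
(> = start, * = accepting)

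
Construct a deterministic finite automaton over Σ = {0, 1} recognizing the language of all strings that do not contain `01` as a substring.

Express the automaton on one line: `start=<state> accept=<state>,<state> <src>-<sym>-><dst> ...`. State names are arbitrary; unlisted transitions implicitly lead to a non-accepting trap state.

This is the complement of 'contains `01`'. Use the same substring-matching states — s0 through s2 holding how much of `01` has just been matched — but flip the accepting set: everything except the trap s2 accepts.
With 3 states:
        0   1  
>* s0   s1  s0 
 * s1   s1  s2 
   s2   s2  s2 
(> = start, * = accepting)

start=s0 accept=s0,s1 s0-0->s1 s0-1->s0 s1-0->s1 s1-1->s2 s2-0->s2 s2-1->s2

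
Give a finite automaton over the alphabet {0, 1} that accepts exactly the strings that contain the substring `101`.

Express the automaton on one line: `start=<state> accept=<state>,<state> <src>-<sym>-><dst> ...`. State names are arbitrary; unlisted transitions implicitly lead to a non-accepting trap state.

States A..C record the length of the longest prefix of `101` that matches the current input suffix. Reaching D means `101` has been seen, and we stay there forever. Accept from D.
4 states suffice.
       0  1 
>  A   A  B 
   B   C  B 
   C   A  D 
 * D   D  D 
(> = start, * = accepting)

start=A accept=D A-0->A A-1->B B-0->C B-1->B C-0->A C-1->D D-0->D D-1->D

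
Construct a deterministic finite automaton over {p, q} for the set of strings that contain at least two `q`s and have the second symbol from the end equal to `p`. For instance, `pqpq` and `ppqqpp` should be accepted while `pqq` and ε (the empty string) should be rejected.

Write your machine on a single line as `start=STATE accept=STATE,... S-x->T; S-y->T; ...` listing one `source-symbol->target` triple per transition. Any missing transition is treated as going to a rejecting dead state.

start=S0; accept=S4,S6; S0-p->S0; S0-q->S1; S1-p->S2; S1-q->S3; S2-p->S2; S2-q->S4; S3-p->S5; S3-q->S3; S4-p->S5; S4-q->S3; S5-p->S6; S5-q->S4; S6-p->S6; S6-q->S4

Run two small machines in parallel and take their product. One (4 states) tracks the count of `q`s, saturating at 3; the other (7 states) tracks the last 2 symbols read. Each combined state is a pair, one component from each; accept when both components accept. Minimizing collapses redundant product states.
7 states suffice.
        p   q  
>  S0   S0  S1 
   S1   S2  S3 
   S2   S2  S4 
   S3   S5  S3 
 * S4   S5  S3 
   S5   S6  S4 
 * S6   S6  S4 
(> = start, * = accepting)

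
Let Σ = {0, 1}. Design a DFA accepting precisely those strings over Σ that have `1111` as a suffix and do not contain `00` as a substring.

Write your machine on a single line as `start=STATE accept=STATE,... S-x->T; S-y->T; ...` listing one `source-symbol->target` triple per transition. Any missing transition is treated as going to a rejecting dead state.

Handle the two conditions separately and then intersect. One (5 states) tracks how much of the suffix `1111` has currently been matched; the other (3 states) tracks partial matches of the forbidden pattern `00`. Each combined state is a pair, one component from each; accept when both components accept. Minimizing collapses redundant product states.
A 7-state machine:
        0   1  
>  s0   s1  s2 
   s1   s3  s2 
   s2   s1  s4 
   s3   s3  s3 
   s4   s1  s5 
   s5   s1  s6 
 * s6   s1  s6 
(> = start, * = accepting)

start=s0; accept=s6; s0-0->s1; s0-1->s2; s1-0->s3; s1-1->s2; s2-0->s1; s2-1->s4; s3-0->s3; s3-1->s3; s4-0->s1; s4-1->s5; s5-0->s1; s5-1->s6; s6-0->s1; s6-1->s6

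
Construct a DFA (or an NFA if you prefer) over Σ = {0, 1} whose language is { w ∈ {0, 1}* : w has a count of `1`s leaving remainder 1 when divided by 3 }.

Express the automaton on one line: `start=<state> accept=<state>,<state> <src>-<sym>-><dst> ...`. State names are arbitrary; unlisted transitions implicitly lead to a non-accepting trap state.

Keep the running count of `1`s modulo 3: each `1` advances along the cycle q0 → q1 → q2 → q0 while other symbols loop. Accept at q1.
A 3-state machine:
        0   1  
>  q0   q0  q1 
 * q1   q1  q2 
   q2   q2  q0 
(> = start, * = accepting)

start=q0 accept=q1 q0-0->q0 q0-1->q1 q1-0->q1 q1-1->q2 q2-0->q2 q2-1->q0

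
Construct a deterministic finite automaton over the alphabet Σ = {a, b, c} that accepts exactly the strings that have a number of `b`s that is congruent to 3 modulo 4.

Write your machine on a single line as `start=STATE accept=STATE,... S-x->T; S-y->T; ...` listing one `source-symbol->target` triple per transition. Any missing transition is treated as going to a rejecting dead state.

Keep the running count of `b`s modulo 4: each `b` advances along the cycle S0 → S1 → S2 → S3 → S0 while other symbols loop. Accept at S3.
4 states suffice.
        a   b   c  
>  S0   S0  S1  S0 
   S1   S1  S2  S1 
   S2   S2  S3  S2 
 * S3   S3  S0  S3 
(> = start, * = accepting)

start=S0; accept=S3; S0-a->S0; S0-b->S1; S0-c->S0; S1-a->S1; S1-b->S2; S1-c->S1; S2-a->S2; S2-b->S3; S2-c->S2; S3-a->S3; S3-b->S0; S3-c->S3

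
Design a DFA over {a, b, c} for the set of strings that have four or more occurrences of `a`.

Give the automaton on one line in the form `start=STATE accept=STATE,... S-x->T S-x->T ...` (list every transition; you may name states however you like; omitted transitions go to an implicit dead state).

start=q0 accept=q4,q5 q0-a->q1 q0-b->q0 q0-c->q0 q1-a->q2 q1-b->q1 q1-c->q1 q2-a->q3 q2-b->q2 q2-c->q2 q3-a->q4 q3-b->q3 q3-c->q3 q4-a->q5 q4-b->q4 q4-c->q4 q5-a->q5 q5-b->q5 q5-c->q5

Only the number of `a`s matters, and only up to 5. Make a chain q0 → q1 → q2 → q3 → q4 → q5 advanced by each `a` (with q5 absorbing); every other symbol self-loops. The accepting set is {q4, q5}.
With 6 states:
        a   b   c  
>  q0   q1  q0  q0 
   q1   q2  q1  q1 
   q2   q3  q2  q2 
   q3   q4  q3  q3 
 * q4   q5  q4  q4 
 * q5   q5  q5  q5 
(> = start, * = accepting)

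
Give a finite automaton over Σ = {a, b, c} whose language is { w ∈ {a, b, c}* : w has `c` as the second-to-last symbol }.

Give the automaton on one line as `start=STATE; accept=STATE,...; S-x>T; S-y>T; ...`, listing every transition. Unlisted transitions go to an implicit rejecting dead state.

A DFA must remember the last 2 symbols (since which symbol is second-to-last isn't known until the input ends). Use one state per possible window of the last ≤2 symbols; accept from those whose window starts with `c`.
13 states suffice.
          a    b    c  
>  S0     S1   S2   S3 
   S1     S4   S5   S6 
   S2     S7   S8   S9 
   S3    S10  S11  S12 
   S4     S4   S5   S6 
   S5     S7   S8   S9 
   S6    S10  S11  S12 
   S7     S4   S5   S6 
   S8     S7   S8   S9 
   S9    S10  S11  S12 
 * S10    S4   S5   S6 
 * S11    S7   S8   S9 
 * S12   S10  S11  S12 
(> = start, * = accepting)

start=S0; accept=S10,S11,S12; S0-a>S1; S0-b>S2; S0-c>S3; S1-a>S4; S1-b>S5; S1-c>S6; S2-a>S7; S2-b>S8; S2-c>S9; S3-a>S10; S3-b>S11; S3-c>S12; S4-a>S4; S4-b>S5; S4-c>S6; S5-a>S7; S5-b>S8; S5-c>S9; S6-a>S10; S6-b>S11; S6-c>S12; S7-a>S4; S7-b>S5; S7-c>S6; S8-a>S7; S8-b>S8; S8-c>S9; S9-a>S10; S9-b>S11; S9-c>S12; S10-a>S4; S10-b>S5; S10-c>S6; S11-a>S7; S11-b>S8; S11-c>S9; S12-a>S10; S12-b>S11; S12-c>S12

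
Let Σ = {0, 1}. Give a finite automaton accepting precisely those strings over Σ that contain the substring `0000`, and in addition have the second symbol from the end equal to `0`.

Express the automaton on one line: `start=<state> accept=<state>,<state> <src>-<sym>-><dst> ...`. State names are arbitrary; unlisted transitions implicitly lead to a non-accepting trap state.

Run two small machines in parallel and take their product. One (5 states) tracks whether and how much of `0000` has been seen; the other (7 states) tracks the last 2 symbols read. Each combined state is a pair, one component from each; accept when both components accept. Minimizing collapses redundant product states.
With 8 states:
        0   1  
>  q0   q1  q0 
   q1   q2  q0 
   q2   q3  q0 
   q3   q4  q0 
 * q4   q4  q5 
 * q5   q6  q7 
   q6   q4  q5 
   q7   q6  q7 
(> = start, * = accepting)

start=q0 accept=q4,q5 q0-0->q1 q0-1->q0 q1-0->q2 q1-1->q0 q2-0->q3 q2-1->q0 q3-0->q4 q3-1->q0 q4-0->q4 q4-1->q5 q5-0->q6 q5-1->q7 q6-0->q4 q6-1->q5 q7-0->q6 q7-1->q7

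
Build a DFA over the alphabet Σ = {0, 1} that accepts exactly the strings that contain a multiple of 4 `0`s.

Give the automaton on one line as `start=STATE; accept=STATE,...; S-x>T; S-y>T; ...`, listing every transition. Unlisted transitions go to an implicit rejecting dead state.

The only thing that matters is how many `0`s have appeared, reduced mod 4. Use one state per residue: s0 for 0, …, s3 for 3. Reading `0` moves to the next residue; anything else stays put. s0 is accepting.
A 4-state machine:
        0   1  
>* s0   s1  s0 
   s1   s2  s1 
   s2   s3  s2 
   s3   s0  s3 
(> = start, * = accepting)

start=s0; accept=s0; s0-0>s1; s0-1>s0; s1-0>s2; s1-1>s1; s2-0>s3; s2-1>s2; s3-0>s0; s3-1>s3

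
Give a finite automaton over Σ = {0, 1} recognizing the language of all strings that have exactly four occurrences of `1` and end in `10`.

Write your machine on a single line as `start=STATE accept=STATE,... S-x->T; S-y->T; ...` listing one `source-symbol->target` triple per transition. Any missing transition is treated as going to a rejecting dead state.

start=s0; accept=s5; s0-0->s0; s0-1->s1; s1-0->s1; s1-1->s2; s2-0->s2; s2-1->s3; s3-0->s3; s3-1->s4; s4-0->s5; s4-1->s6; s5-0->s6; s5-1->s6; s6-0->s6; s6-1->s6

Handle the two conditions separately and then intersect. The first has 6 states tracking the count of `1`s, saturating at 5; the second has 3 states tracking how much of the suffix `10` has currently been matched. A product state is a pair (one from each), accepting exactly when both do. Minimizing collapses redundant product states.
A 7-state machine:
        0   1  
>  s0   s0  s1 
   s1   s1  s2 
   s2   s2  s3 
   s3   s3  s4 
   s4   s5  s6 
 * s5   s6  s6 
   s6   s6  s6 
(> = start, * = accepting)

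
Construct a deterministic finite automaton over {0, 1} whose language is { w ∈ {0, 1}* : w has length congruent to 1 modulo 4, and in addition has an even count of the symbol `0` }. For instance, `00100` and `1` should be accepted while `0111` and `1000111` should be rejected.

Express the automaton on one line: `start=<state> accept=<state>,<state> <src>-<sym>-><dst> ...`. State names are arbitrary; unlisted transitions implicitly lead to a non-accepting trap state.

Build one automaton per condition and run them in lockstep. The first has 4 states tracking the input length modulo 4; the second has 2 states tracking the count of `0`s modulo 2. A product state is a pair (one from each), accepting exactly when both do.
        0   1  
>  S0   S1  S2 
   S1   S3  S4 
 * S2   S4  S3 
   S3   S5  S6 
   S4   S6  S5 
   S5   S0  S7 
   S6   S7  S0 
   S7   S2  S1 
(> = start, * = accepting)

start=S0 accept=S2 S0-0->S1 S0-1->S2 S1-0->S3 S1-1->S4 S2-0->S4 S2-1->S3 S3-0->S5 S3-1->S6 S4-0->S6 S4-1->S5 S5-0->S0 S5-1->S7 S6-0->S7 S6-1->S0 S7-0->S2 S7-1->S1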